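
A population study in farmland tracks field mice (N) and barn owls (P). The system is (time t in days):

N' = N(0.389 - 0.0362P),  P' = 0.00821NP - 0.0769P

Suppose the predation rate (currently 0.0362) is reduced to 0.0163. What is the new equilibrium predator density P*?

At the interior fixed point, setting dN/dt = 0 with N > 0 fixes P* = (prey growth rate)/(NP coefficient) — independent of the other coefficients.
With the change, P* = 0.389/0.0163 = 23.9; it rises from 10.7.

P* ≈ 23.9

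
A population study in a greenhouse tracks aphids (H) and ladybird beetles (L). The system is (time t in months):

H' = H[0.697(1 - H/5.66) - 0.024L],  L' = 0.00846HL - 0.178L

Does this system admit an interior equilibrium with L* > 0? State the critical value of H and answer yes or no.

Threshold H = 21; K < 21, so no, the predator goes extinct.

The predator equation gives dL/dt > 0 only when H > 0.178/0.00846 = 21.
Without the predator, H → K = 5.66. Since 5.66 < 21, the predator cannot invade.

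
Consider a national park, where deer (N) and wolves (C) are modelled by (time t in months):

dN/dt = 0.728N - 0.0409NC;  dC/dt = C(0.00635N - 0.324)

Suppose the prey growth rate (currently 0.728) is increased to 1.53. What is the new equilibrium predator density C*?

C* ≈ 37.4

At the interior fixed point, setting dN/dt = 0 with N > 0 fixes C* = (prey growth rate)/(NC coefficient) — independent of the other coefficients.
With the change, C* = 1.53/0.0409 = 37.4; it rises from 17.8.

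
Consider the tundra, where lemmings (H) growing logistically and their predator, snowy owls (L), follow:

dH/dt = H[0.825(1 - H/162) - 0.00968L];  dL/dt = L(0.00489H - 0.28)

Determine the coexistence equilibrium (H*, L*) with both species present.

H* ≈ 57.3, L* ≈ 55.1

From dL/dt = 0 with L > 0: 0.00489H* = 0.28, so H* = 57.3.
Substitute into dH/dt = 0: 0.825(1 - 57.3/162) = 0.00968L*.
The bracket is 0.647, giving L* = 0.533/0.00968 = 55.1.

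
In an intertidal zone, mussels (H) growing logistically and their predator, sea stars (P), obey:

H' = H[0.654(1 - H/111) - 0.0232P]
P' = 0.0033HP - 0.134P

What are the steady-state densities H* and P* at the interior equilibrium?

H* ≈ 40.6, P* ≈ 17.9

From dP/dt = 0 with P > 0: 0.0033H* = 0.134, so H* = 40.6.
Substitute into dH/dt = 0: 0.654(1 - 40.6/111) = 0.0232P*.
The bracket is 0.634, giving P* = 0.415/0.0232 = 17.9.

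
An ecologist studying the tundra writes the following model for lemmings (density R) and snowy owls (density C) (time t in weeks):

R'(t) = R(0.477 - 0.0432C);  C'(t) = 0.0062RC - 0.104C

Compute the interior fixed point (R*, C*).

R* ≈ 16.8, C* ≈ 11

Set dC/dt = 0 with C > 0: 0.0062R - 0.104 = 0, so R* = 0.104/0.0062 = 16.8.
Set dR/dt = 0 with R > 0: 0.477 - 0.0432C = 0, so C* = 0.477/0.0432 = 11.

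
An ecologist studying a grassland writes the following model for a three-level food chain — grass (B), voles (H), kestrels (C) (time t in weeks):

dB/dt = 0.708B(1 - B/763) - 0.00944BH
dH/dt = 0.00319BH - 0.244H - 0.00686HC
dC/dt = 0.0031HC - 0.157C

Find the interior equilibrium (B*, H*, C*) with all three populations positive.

From dC/dt = 0: 0.0031H* = 0.157, so H* = 50.6.
From dB/dt = 0: 0.708(1 - B*/763) = 0.00944·50.6, giving B* = 763·(1 - 0.675) = 248.
From dH/dt = 0: 0.00319·248 - 0.244 = 0.00686C*, so C* = 0.546/0.00686 = 79.6.

B* ≈ 248, H* ≈ 50.6, C* ≈ 79.6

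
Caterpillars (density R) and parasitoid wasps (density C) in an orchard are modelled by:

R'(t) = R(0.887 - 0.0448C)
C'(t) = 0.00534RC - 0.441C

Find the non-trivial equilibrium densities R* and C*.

R* ≈ 82.6, C* ≈ 19.8

Set dC/dt = 0 with C > 0: 0.00534R - 0.441 = 0, so R* = 0.441/0.00534 = 82.6.
Set dR/dt = 0 with R > 0: 0.887 - 0.0448C = 0, so C* = 0.887/0.0448 = 19.8.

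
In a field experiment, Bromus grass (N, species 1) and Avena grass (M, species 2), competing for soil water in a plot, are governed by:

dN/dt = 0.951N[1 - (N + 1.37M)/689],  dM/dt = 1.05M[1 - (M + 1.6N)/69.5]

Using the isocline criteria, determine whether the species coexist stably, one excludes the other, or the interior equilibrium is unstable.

Compare the nullcline intercepts: K1/α12 = 689/1.37 = 503 > K2 = 69.5; K2/α21 = 69.5/1.6 = 43.4 < K1 = 689.
Since the inequalities point opposite ways, species 1 can invade but species 2 cannot.

species 1 excludes species 2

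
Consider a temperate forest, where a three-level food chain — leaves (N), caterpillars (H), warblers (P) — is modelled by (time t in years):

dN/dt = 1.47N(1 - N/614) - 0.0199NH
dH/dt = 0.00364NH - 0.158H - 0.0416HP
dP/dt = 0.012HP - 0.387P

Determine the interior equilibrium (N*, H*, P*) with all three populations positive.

N* ≈ 346, H* ≈ 32.2, P* ≈ 26.5

From dP/dt = 0: 0.012H* = 0.387, so H* = 32.2.
From dN/dt = 0: 1.47(1 - N*/614) = 0.0199·32.2, giving N* = 614·(1 - 0.437) = 346.
From dH/dt = 0: 0.00364·346 - 0.158 = 0.0416P*, so P* = 1.1/0.0416 = 26.5.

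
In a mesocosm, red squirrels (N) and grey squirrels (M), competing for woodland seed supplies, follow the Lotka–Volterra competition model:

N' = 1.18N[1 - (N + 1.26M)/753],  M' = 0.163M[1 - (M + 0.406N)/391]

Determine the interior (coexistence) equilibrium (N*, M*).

Setting both brackets to zero gives the nullclines N + 1.26M = 753 and 0.406N + M = 391.
Substituting M = 391 - 0.406N into the first: N(1 - 1.26·0.406) = 753 - 1.26·391.
So N* = 260/0.488 = 533, and then M* = 391 - 0.406·533 = 175.

N* ≈ 533, M* ≈ 175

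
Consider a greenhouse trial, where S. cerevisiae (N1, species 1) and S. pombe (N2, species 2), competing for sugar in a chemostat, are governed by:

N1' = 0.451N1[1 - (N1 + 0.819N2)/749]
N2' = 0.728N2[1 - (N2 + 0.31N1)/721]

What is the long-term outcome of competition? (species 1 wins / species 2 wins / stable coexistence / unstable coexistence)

Compare the nullcline intercepts: K1/α12 = 749/0.819 = 915 > K2 = 721; K2/α21 = 721/0.31 = 2330 > K1 = 749.
Since both inequalities hold, each species can invade when rare, so the interior equilibrium is stable.

stable coexistence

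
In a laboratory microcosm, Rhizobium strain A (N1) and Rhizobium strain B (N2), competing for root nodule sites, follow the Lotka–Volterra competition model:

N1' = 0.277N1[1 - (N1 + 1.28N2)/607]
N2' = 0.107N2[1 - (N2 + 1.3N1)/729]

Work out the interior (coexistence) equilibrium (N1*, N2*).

Setting both brackets to zero gives the nullclines N1 + 1.28N2 = 607 and 1.3N1 + N2 = 729.
Substituting N2 = 729 - 1.3N1 into the first: N1(1 - 1.28·1.3) = 607 - 1.28·729.
So N1* = -326/-0.664 = 491, and then N2* = 729 - 1.3·491 = 90.5.

N1* ≈ 491, N2* ≈ 90.5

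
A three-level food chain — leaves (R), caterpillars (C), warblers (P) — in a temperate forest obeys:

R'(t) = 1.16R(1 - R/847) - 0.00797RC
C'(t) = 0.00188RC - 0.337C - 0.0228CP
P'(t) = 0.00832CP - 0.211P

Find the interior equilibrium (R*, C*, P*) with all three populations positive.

From dP/dt = 0: 0.00832C* = 0.211, so C* = 25.4.
From dR/dt = 0: 1.16(1 - R*/847) = 0.00797·25.4, giving R* = 847·(1 - 0.174) = 699.
From dC/dt = 0: 0.00188·699 - 0.337 = 0.0228P*, so P* = 0.978/0.0228 = 42.9.

R* ≈ 699, C* ≈ 25.4, P* ≈ 42.9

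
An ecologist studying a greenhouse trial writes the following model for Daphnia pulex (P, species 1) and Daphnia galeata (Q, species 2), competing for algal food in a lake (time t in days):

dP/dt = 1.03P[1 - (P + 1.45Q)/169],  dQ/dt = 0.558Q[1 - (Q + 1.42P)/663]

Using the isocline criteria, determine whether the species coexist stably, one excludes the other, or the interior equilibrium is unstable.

species 2 excludes species 1

Compare the nullcline intercepts: K1/α12 = 169/1.45 = 117 < K2 = 663; K2/α21 = 663/1.42 = 467 > K1 = 169.
Since the inequalities point opposite ways, species 2 can invade but species 1 cannot.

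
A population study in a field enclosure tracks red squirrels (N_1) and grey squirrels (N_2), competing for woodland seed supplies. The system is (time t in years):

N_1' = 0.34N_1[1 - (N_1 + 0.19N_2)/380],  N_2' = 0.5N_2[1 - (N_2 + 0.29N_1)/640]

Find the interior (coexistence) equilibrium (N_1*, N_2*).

N_1* ≈ 273, N_2* ≈ 561

Setting both brackets to zero gives the nullclines N_1 + 0.19N_2 = 380 and 0.29N_1 + N_2 = 640.
Substituting N_2 = 640 - 0.29N_1 into the first: N_1(1 - 0.19·0.29) = 380 - 0.19·640.
So N_1* = 258/0.945 = 273, and then N_2* = 640 - 0.29·273 = 561.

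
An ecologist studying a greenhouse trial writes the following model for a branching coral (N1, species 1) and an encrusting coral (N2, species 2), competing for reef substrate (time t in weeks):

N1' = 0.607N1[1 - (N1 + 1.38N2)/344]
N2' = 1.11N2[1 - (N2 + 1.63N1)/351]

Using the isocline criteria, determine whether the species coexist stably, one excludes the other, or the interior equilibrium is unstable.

Compare the nullcline intercepts: K1/α12 = 344/1.38 = 249 < K2 = 351; K2/α21 = 351/1.63 = 215 < K1 = 344.
Since both are reversed, neither can invade when rare; the interior point is a saddle.

unstable coexistence (outcome depends on initial conditions)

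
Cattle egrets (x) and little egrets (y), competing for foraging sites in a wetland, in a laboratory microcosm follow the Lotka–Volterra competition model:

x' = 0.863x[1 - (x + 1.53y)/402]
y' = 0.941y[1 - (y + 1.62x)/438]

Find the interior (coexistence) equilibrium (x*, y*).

Setting both brackets to zero gives the nullclines x + 1.53y = 402 and 1.62x + y = 438.
Substituting y = 438 - 1.62x into the first: x(1 - 1.53·1.62) = 402 - 1.53·438.
So x* = -268/-1.48 = 181, and then y* = 438 - 1.62·181 = 144.

x* ≈ 181, y* ≈ 144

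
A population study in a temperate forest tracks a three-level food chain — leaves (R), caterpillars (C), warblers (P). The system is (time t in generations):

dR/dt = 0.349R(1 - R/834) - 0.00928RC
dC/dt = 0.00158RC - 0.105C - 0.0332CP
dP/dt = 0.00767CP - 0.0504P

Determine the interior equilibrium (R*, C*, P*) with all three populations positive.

R* ≈ 688, C* ≈ 6.57, P* ≈ 29.6

From dP/dt = 0: 0.00767C* = 0.0504, so C* = 6.57.
From dR/dt = 0: 0.349(1 - R*/834) = 0.00928·6.57, giving R* = 834·(1 - 0.175) = 688.
From dC/dt = 0: 0.00158·688 - 0.105 = 0.0332P*, so P* = 0.982/0.0332 = 29.6.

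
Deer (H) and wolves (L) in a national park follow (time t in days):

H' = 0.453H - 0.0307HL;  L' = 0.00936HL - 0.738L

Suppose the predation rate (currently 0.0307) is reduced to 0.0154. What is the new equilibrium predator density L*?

At the interior fixed point, setting dH/dt = 0 with H > 0 fixes L* = (prey growth rate)/(HL coefficient) — independent of the other coefficients.
With the change, L* = 0.453/0.0154 = 29.4; it rises from 14.8.

L* ≈ 29.4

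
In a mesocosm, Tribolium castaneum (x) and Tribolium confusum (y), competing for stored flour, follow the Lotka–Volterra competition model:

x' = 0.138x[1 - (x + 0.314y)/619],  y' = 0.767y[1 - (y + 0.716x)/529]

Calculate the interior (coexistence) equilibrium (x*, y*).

Setting both brackets to zero gives the nullclines x + 0.314y = 619 and 0.716x + y = 529.
Substituting y = 529 - 0.716x into the first: x(1 - 0.314·0.716) = 619 - 0.314·529.
So x* = 453/0.775 = 584, and then y* = 529 - 0.716·584 = 111.

x* ≈ 584, y* ≈ 111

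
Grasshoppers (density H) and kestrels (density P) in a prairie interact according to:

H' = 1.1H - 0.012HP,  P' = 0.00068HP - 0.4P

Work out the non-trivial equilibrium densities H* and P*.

Set dP/dt = 0 with P > 0: 0.00068H - 0.4 = 0, so H* = 0.4/0.00068 = 588.
Set dH/dt = 0 with H > 0: 1.1 - 0.012P = 0, so P* = 1.1/0.012 = 91.7.

H* ≈ 588, P* ≈ 91.7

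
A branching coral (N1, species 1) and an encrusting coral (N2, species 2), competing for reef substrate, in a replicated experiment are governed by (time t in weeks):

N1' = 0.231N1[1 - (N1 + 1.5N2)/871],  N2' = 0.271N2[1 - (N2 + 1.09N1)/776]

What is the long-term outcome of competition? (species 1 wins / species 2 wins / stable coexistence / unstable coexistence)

unstable coexistence (outcome depends on initial conditions)

Compare the nullcline intercepts: K1/α12 = 871/1.5 = 581 < K2 = 776; K2/α21 = 776/1.09 = 712 < K1 = 871.
Since both are reversed, neither can invade when rare; the interior point is a saddle.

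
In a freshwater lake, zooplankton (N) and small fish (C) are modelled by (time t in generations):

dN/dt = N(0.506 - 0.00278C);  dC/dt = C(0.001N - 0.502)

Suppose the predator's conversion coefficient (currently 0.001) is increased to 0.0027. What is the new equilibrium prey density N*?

N* ≈ 186

At the interior fixed point, setting dC/dt = 0 with C > 0 fixes N* = (predator death rate)/(NC coefficient) — independent of the other coefficients.
With the change, N* = 0.502/0.0027 = 186; it falls from 502.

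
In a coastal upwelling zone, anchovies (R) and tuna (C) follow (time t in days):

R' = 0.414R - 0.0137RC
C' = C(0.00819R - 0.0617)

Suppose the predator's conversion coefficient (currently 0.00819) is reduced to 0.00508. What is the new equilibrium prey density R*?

R* ≈ 12.1

At the interior fixed point, setting dC/dt = 0 with C > 0 fixes R* = (predator death rate)/(RC coefficient) — independent of the other coefficients.
With the change, R* = 0.0617/0.00508 = 12.1; it rises from 7.53.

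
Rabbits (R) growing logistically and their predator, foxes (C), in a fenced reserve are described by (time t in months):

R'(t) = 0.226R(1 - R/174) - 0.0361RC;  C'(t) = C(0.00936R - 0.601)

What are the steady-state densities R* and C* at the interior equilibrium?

R* ≈ 64.2, C* ≈ 3.95

From dC/dt = 0 with C > 0: 0.00936R* = 0.601, so R* = 64.2.
Substitute into dR/dt = 0: 0.226(1 - 64.2/174) = 0.0361C*.
The bracket is 0.631, giving C* = 0.143/0.0361 = 3.95.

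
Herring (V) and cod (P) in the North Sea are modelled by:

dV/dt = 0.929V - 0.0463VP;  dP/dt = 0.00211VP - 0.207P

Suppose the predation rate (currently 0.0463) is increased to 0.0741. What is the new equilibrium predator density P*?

At the interior fixed point, setting dV/dt = 0 with V > 0 fixes P* = (prey growth rate)/(VP coefficient) — independent of the other coefficients.
With the change, P* = 0.929/0.0741 = 12.5; it falls from 20.1.

P* ≈ 12.5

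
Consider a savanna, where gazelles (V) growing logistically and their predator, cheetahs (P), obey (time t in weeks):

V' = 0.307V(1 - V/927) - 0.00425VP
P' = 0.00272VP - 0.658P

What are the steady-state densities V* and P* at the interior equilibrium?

From dP/dt = 0 with P > 0: 0.00272V* = 0.658, so V* = 242.
Substitute into dV/dt = 0: 0.307(1 - 242/927) = 0.00425P*.
The bracket is 0.739, giving P* = 0.227/0.00425 = 53.4.

V* ≈ 242, P* ≈ 53.4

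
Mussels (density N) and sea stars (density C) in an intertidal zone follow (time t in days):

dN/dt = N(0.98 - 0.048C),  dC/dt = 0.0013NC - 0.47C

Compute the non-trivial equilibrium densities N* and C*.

N* ≈ 362, C* ≈ 20.4

Set dC/dt = 0 with C > 0: 0.0013N - 0.47 = 0, so N* = 0.47/0.0013 = 362.
Set dN/dt = 0 with N > 0: 0.98 - 0.048C = 0, so C* = 0.98/0.048 = 20.4.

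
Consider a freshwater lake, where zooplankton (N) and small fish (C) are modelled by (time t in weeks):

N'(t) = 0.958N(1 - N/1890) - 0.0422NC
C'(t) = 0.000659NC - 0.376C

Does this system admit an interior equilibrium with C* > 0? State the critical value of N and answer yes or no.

Threshold N = 571; K > 571, so yes, the predator persists.

The predator equation gives dC/dt > 0 only when N > 0.376/0.000659 = 571.
Without the predator, N → K = 1890. Since 1890 > 571, the predator can invade and persist.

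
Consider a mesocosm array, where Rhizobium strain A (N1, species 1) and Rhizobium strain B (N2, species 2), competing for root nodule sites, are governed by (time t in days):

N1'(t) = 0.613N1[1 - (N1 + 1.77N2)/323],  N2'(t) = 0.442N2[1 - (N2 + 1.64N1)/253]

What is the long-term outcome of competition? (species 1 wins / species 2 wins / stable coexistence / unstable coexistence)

Compare the nullcline intercepts: K1/α12 = 323/1.77 = 182 < K2 = 253; K2/α21 = 253/1.64 = 154 < K1 = 323.
Since both are reversed, neither can invade when rare; the interior point is a saddle.

unstable coexistence (outcome depends on initial conditions)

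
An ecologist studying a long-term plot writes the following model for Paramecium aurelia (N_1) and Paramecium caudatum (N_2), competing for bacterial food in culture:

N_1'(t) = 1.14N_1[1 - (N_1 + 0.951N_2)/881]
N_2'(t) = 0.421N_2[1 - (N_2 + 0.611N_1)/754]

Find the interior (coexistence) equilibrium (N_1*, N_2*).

Setting both brackets to zero gives the nullclines N_1 + 0.951N_2 = 881 and 0.611N_1 + N_2 = 754.
Substituting N_2 = 754 - 0.611N_1 into the first: N_1(1 - 0.951·0.611) = 881 - 0.951·754.
So N_1* = 164/0.419 = 391, and then N_2* = 754 - 0.611·391 = 515.

N_1* ≈ 391, N_2* ≈ 515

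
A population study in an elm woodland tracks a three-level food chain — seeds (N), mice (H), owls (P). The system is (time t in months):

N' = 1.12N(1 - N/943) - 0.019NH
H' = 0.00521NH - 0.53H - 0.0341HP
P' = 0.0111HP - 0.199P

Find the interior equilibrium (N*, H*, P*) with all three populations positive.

From dP/dt = 0: 0.0111H* = 0.199, so H* = 17.9.
From dN/dt = 0: 1.12(1 - N*/943) = 0.019·17.9, giving N* = 943·(1 - 0.304) = 656.
From dH/dt = 0: 0.00521·656 - 0.53 = 0.0341P*, so P* = 2.89/0.0341 = 84.7.

N* ≈ 656, H* ≈ 17.9, P* ≈ 84.7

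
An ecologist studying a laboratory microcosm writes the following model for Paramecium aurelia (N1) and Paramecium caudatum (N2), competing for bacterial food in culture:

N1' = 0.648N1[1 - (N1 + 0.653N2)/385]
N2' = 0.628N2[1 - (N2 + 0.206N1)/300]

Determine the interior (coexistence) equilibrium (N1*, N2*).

Setting both brackets to zero gives the nullclines N1 + 0.653N2 = 385 and 0.206N1 + N2 = 300.
Substituting N2 = 300 - 0.206N1 into the first: N1(1 - 0.653·0.206) = 385 - 0.653·300.
So N1* = 189/0.865 = 218, and then N2* = 300 - 0.206·218 = 255.

N1* ≈ 218, N2* ≈ 255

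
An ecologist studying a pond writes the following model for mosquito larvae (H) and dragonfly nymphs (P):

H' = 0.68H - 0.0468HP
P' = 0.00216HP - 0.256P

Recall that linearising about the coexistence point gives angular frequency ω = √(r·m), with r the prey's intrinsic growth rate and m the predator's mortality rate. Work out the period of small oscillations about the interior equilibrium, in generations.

Here r = 0.68 and m = 0.256, so r·m = 0.174.
ω = √0.174 = 0.417 per generation, hence T = 2π/ω ≈ 15.1 generations.

T ≈ 15.1 generations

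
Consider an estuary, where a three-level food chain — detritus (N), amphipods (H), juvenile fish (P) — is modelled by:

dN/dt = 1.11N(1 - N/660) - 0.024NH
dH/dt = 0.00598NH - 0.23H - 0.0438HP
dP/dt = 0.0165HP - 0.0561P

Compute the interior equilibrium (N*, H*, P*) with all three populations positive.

N* ≈ 611, H* ≈ 3.4, P* ≈ 78.2

From dP/dt = 0: 0.0165H* = 0.0561, so H* = 3.4.
From dN/dt = 0: 1.11(1 - N*/660) = 0.024·3.4, giving N* = 660·(1 - 0.0735) = 611.
From dH/dt = 0: 0.00598·611 - 0.23 = 0.0438P*, so P* = 3.43/0.0438 = 78.2.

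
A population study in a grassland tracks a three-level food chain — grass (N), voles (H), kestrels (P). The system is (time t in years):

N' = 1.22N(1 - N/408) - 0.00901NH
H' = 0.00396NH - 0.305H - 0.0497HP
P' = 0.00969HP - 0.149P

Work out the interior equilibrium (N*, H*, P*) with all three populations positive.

From dP/dt = 0: 0.00969H* = 0.149, so H* = 15.4.
From dN/dt = 0: 1.22(1 - N*/408) = 0.00901·15.4, giving N* = 408·(1 - 0.114) = 362.
From dH/dt = 0: 0.00396·362 - 0.305 = 0.0497P*, so P* = 1.13/0.0497 = 22.7.

N* ≈ 362, H* ≈ 15.4, P* ≈ 22.7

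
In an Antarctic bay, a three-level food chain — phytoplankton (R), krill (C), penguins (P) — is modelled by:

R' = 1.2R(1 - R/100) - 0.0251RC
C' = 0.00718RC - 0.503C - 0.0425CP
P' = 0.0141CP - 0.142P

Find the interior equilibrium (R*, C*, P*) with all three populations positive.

R* ≈ 78.9, C* ≈ 10.1, P* ≈ 1.5

From dP/dt = 0: 0.0141C* = 0.142, so C* = 10.1.
From dR/dt = 0: 1.2(1 - R*/100) = 0.0251·10.1, giving R* = 100·(1 - 0.211) = 78.9.
From dC/dt = 0: 0.00718·78.9 - 0.503 = 0.0425P*, so P* = 0.0638/0.0425 = 1.5.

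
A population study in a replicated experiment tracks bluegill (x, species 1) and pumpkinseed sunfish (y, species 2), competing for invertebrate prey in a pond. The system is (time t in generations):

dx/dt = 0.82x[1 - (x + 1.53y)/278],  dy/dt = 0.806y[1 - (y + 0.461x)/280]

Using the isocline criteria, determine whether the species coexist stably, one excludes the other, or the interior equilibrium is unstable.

species 2 excludes species 1

Compare the nullcline intercepts: K1/α12 = 278/1.53 = 182 < K2 = 280; K2/α21 = 280/0.461 = 607 > K1 = 278.
Since the inequalities point opposite ways, species 2 can invade but species 1 cannot.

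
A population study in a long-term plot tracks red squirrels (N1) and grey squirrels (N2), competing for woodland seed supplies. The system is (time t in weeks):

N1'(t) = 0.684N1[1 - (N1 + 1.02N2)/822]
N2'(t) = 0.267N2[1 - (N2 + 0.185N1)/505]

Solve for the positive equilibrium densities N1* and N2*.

Setting both brackets to zero gives the nullclines N1 + 1.02N2 = 822 and 0.185N1 + N2 = 505.
Substituting N2 = 505 - 0.185N1 into the first: N1(1 - 1.02·0.185) = 822 - 1.02·505.
So N1* = 307/0.811 = 378, and then N2* = 505 - 0.185·378 = 435.

N1* ≈ 378, N2* ≈ 435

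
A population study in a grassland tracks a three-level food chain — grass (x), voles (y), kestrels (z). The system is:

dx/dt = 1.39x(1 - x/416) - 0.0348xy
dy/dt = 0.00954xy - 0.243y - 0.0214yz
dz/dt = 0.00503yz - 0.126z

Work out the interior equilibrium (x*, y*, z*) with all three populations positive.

From dz/dt = 0: 0.00503y* = 0.126, so y* = 25.
From dx/dt = 0: 1.39(1 - x*/416) = 0.0348·25, giving x* = 416·(1 - 0.627) = 155.
From dy/dt = 0: 0.00954·155 - 0.243 = 0.0214z*, so z* = 1.24/0.0214 = 57.8.

x* ≈ 155, y* ≈ 25, z* ≈ 57.8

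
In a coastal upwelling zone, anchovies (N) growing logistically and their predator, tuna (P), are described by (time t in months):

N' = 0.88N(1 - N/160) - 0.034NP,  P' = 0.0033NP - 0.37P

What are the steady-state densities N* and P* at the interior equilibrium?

From dP/dt = 0 with P > 0: 0.0033N* = 0.37, so N* = 112.
Substitute into dN/dt = 0: 0.88(1 - 112/160) = 0.034P*.
The bracket is 0.299, giving P* = 0.263/0.034 = 7.75.

N* ≈ 112, P* ≈ 7.75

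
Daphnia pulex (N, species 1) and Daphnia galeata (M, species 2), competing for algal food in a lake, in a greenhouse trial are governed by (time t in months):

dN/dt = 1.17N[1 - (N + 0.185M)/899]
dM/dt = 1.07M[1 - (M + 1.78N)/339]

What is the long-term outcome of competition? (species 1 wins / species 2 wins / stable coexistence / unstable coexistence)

Compare the nullcline intercepts: K1/α12 = 899/0.185 = 4860 > K2 = 339; K2/α21 = 339/1.78 = 190 < K1 = 899.
Since the inequalities point opposite ways, species 1 can invade but species 2 cannot.

species 1 excludes species 2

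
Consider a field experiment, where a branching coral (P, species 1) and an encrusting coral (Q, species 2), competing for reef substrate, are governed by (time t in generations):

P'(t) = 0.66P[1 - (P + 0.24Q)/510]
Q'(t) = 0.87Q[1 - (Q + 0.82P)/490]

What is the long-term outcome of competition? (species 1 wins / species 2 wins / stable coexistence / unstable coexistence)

stable coexistence

Compare the nullcline intercepts: K1/α12 = 510/0.24 = 2120 > K2 = 490; K2/α21 = 490/0.82 = 598 > K1 = 510.
Since both inequalities hold, each species can invade when rare, so the interior equilibrium is stable.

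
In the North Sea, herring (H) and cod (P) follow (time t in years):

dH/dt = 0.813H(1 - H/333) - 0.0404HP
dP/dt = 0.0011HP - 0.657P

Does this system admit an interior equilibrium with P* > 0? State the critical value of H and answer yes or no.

Threshold H = 597; K < 597, so no, the predator goes extinct.

The predator equation gives dP/dt > 0 only when H > 0.657/0.0011 = 597.
Without the predator, H → K = 333. Since 333 < 597, the predator cannot invade.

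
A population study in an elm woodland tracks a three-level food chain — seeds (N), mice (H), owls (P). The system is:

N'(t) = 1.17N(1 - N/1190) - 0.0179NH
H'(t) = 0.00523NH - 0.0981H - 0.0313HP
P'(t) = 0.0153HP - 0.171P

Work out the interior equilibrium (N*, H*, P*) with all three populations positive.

From dP/dt = 0: 0.0153H* = 0.171, so H* = 11.2.
From dN/dt = 0: 1.17(1 - N*/1190) = 0.0179·11.2, giving N* = 1190·(1 - 0.171) = 987.
From dH/dt = 0: 0.00523·987 - 0.0981 = 0.0313P*, so P* = 5.06/0.0313 = 162.

N* ≈ 987, H* ≈ 11.2, P* ≈ 162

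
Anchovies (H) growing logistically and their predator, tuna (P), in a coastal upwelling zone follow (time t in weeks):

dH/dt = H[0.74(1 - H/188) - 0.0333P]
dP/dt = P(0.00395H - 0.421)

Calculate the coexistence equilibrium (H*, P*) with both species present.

From dP/dt = 0 with P > 0: 0.00395H* = 0.421, so H* = 107.
Substitute into dH/dt = 0: 0.74(1 - 107/188) = 0.0333P*.
The bracket is 0.433, giving P* = 0.32/0.0333 = 9.62.

H* ≈ 107, P* ≈ 9.62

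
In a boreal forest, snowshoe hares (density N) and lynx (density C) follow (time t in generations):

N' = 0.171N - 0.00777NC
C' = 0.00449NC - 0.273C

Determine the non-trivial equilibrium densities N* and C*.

N* ≈ 60.8, C* ≈ 22

Set dC/dt = 0 with C > 0: 0.00449N - 0.273 = 0, so N* = 0.273/0.00449 = 60.8.
Set dN/dt = 0 with N > 0: 0.171 - 0.00777C = 0, so C* = 0.171/0.00777 = 22.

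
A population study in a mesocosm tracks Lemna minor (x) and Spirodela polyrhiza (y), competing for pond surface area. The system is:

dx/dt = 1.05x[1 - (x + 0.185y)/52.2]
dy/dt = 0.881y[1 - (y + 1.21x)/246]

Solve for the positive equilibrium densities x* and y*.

Setting both brackets to zero gives the nullclines x + 0.185y = 52.2 and 1.21x + y = 246.
Substituting y = 246 - 1.21x into the first: x(1 - 0.185·1.21) = 52.2 - 0.185·246.
So x* = 6.69/0.776 = 8.62, and then y* = 246 - 1.21·8.62 = 236.

x* ≈ 8.62, y* ≈ 236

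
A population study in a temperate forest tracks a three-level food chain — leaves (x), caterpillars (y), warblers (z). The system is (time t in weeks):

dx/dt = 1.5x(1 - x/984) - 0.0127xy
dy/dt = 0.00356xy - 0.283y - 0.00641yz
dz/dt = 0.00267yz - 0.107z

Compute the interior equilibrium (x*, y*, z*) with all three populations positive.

From dz/dt = 0: 0.00267y* = 0.107, so y* = 40.1.
From dx/dt = 0: 1.5(1 - x*/984) = 0.0127·40.1, giving x* = 984·(1 - 0.339) = 650.
From dy/dt = 0: 0.00356·650 - 0.283 = 0.00641z*, so z* = 2.03/0.00641 = 317.

x* ≈ 650, y* ≈ 40.1, z* ≈ 317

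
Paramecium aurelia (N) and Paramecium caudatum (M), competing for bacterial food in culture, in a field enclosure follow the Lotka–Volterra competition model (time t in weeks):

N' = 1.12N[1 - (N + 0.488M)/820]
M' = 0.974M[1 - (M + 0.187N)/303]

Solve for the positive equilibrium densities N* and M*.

N* ≈ 740, M* ≈ 165

Setting both brackets to zero gives the nullclines N + 0.488M = 820 and 0.187N + M = 303.
Substituting M = 303 - 0.187N into the first: N(1 - 0.488·0.187) = 820 - 0.488·303.
So N* = 672/0.909 = 740, and then M* = 303 - 0.187·740 = 165.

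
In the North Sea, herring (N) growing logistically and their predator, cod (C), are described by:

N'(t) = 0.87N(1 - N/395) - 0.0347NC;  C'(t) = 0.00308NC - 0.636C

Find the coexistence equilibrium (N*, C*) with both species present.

From dC/dt = 0 with C > 0: 0.00308N* = 0.636, so N* = 206.
Substitute into dN/dt = 0: 0.87(1 - 206/395) = 0.0347C*.
The bracket is 0.477, giving C* = 0.415/0.0347 = 12.

N* ≈ 206, C* ≈ 12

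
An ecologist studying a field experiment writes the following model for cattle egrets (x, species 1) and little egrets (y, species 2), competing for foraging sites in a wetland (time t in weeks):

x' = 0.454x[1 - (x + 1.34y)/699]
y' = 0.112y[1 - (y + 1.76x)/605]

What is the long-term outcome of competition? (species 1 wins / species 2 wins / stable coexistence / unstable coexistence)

Compare the nullcline intercepts: K1/α12 = 699/1.34 = 522 < K2 = 605; K2/α21 = 605/1.76 = 344 < K1 = 699.
Since both are reversed, neither can invade when rare; the interior point is a saddle.

unstable coexistence (outcome depends on initial conditions)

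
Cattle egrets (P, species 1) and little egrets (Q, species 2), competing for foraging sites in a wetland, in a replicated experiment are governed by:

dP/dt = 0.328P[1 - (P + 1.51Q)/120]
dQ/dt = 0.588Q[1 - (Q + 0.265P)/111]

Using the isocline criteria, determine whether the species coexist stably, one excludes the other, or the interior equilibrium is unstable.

Compare the nullcline intercepts: K1/α12 = 120/1.51 = 79.5 < K2 = 111; K2/α21 = 111/0.265 = 419 > K1 = 120.
Since the inequalities point opposite ways, species 2 can invade but species 1 cannot.

species 2 excludes species 1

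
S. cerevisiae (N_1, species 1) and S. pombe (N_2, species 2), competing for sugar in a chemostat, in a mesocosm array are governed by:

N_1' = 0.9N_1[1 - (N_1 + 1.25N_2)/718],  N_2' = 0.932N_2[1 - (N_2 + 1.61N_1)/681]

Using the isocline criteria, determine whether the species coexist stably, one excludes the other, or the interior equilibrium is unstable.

Compare the nullcline intercepts: K1/α12 = 718/1.25 = 574 < K2 = 681; K2/α21 = 681/1.61 = 423 < K1 = 718.
Since both are reversed, neither can invade when rare; the interior point is a saddle.

unstable coexistence (outcome depends on initial conditions)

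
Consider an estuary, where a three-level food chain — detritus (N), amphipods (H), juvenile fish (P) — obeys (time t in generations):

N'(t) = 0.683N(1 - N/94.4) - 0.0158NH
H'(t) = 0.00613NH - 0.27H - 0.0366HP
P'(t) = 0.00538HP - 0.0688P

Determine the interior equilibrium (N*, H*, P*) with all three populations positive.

N* ≈ 66.5, H* ≈ 12.8, P* ≈ 3.76

From dP/dt = 0: 0.00538H* = 0.0688, so H* = 12.8.
From dN/dt = 0: 0.683(1 - N*/94.4) = 0.0158·12.8, giving N* = 94.4·(1 - 0.296) = 66.5.
From dH/dt = 0: 0.00613·66.5 - 0.27 = 0.0366P*, so P* = 0.137/0.0366 = 3.76.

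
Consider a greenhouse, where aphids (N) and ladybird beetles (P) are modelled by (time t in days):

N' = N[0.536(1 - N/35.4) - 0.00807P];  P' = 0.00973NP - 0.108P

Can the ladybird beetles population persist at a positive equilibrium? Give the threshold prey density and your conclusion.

The predator equation gives dP/dt > 0 only when N > 0.108/0.00973 = 11.1.
Without the predator, N → K = 35.4. Since 35.4 > 11.1, the predator can invade and persist.

Threshold N = 11.1; K > 11.1, so yes, the predator persists.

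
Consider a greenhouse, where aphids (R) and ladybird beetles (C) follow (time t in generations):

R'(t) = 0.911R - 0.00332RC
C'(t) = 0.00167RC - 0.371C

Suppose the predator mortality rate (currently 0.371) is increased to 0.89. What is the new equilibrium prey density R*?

R* ≈ 533

At the interior fixed point, setting dC/dt = 0 with C > 0 fixes R* = (predator death rate)/(RC coefficient) — independent of the other coefficients.
With the change, R* = 0.89/0.00167 = 533; it rises from 222.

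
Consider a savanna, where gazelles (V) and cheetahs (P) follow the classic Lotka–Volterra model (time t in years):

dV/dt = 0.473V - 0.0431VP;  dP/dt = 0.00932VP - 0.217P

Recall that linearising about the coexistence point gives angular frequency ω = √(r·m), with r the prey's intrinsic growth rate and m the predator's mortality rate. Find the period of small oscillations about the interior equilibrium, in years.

Here r = 0.473 and m = 0.217, so r·m = 0.103.
ω = √0.103 = 0.32 per year, hence T = 2π/ω ≈ 19.6 years.

T ≈ 19.6 years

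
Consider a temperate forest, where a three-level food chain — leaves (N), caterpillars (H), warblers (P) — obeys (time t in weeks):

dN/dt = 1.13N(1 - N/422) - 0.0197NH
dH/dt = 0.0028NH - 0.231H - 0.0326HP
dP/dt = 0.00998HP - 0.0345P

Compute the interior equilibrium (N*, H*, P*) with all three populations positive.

N* ≈ 397, H* ≈ 3.46, P* ≈ 27

From dP/dt = 0: 0.00998H* = 0.0345, so H* = 3.46.
From dN/dt = 0: 1.13(1 - N*/422) = 0.0197·3.46, giving N* = 422·(1 - 0.0603) = 397.
From dH/dt = 0: 0.0028·397 - 0.231 = 0.0326P*, so P* = 0.879/0.0326 = 27.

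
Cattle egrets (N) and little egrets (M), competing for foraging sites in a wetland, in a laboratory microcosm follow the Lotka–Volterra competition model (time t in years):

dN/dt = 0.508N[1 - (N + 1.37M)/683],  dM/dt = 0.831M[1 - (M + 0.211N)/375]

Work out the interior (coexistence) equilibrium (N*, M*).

Setting both brackets to zero gives the nullclines N + 1.37M = 683 and 0.211N + M = 375.
Substituting M = 375 - 0.211N into the first: N(1 - 1.37·0.211) = 683 - 1.37·375.
So N* = 169/0.711 = 238, and then M* = 375 - 0.211·238 = 325.

N* ≈ 238, M* ≈ 325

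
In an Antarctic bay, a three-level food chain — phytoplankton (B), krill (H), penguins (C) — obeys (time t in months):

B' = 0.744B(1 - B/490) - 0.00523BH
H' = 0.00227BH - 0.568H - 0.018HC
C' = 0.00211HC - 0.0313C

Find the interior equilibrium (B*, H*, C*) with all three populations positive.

From dC/dt = 0: 0.00211H* = 0.0313, so H* = 14.8.
From dB/dt = 0: 0.744(1 - B*/490) = 0.00523·14.8, giving B* = 490·(1 - 0.104) = 439.
From dH/dt = 0: 0.00227·439 - 0.568 = 0.018C*, so C* = 0.428/0.018 = 23.8.

B* ≈ 439, H* ≈ 14.8, C* ≈ 23.8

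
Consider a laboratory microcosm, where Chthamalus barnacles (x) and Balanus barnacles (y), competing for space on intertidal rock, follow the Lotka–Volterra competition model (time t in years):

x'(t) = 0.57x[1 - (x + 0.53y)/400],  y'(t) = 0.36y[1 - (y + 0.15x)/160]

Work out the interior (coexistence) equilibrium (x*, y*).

x* ≈ 342, y* ≈ 109

Setting both brackets to zero gives the nullclines x + 0.53y = 400 and 0.15x + y = 160.
Substituting y = 160 - 0.15x into the first: x(1 - 0.53·0.15) = 400 - 0.53·160.
So x* = 315/0.92 = 342, and then y* = 160 - 0.15·342 = 109.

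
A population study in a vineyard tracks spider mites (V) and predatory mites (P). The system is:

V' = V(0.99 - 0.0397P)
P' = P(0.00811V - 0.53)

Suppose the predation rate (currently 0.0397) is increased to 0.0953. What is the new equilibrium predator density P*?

At the interior fixed point, setting dV/dt = 0 with V > 0 fixes P* = (prey growth rate)/(VP coefficient) — independent of the other coefficients.
With the change, P* = 0.99/0.0953 = 10.4; it falls from 24.9.

P* ≈ 10.4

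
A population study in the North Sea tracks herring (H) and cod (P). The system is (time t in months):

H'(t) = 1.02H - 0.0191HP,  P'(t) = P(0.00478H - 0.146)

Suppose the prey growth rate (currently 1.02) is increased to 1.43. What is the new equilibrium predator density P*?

P* ≈ 74.9

At the interior fixed point, setting dH/dt = 0 with H > 0 fixes P* = (prey growth rate)/(HP coefficient) — independent of the other coefficients.
With the change, P* = 1.43/0.0191 = 74.9; it rises from 53.4.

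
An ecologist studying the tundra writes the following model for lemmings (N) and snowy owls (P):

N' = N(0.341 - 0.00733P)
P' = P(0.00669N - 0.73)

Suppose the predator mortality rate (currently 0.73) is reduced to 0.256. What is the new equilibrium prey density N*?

N* ≈ 38.3

At the interior fixed point, setting dP/dt = 0 with P > 0 fixes N* = (predator death rate)/(NP coefficient) — independent of the other coefficients.
With the change, N* = 0.256/0.00669 = 38.3; it falls from 109.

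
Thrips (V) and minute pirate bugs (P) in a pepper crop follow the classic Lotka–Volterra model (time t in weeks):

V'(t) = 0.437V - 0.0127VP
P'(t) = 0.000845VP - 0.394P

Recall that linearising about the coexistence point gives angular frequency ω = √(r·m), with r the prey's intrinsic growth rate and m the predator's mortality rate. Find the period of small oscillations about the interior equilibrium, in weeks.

Here r = 0.437 and m = 0.394, so r·m = 0.172.
ω = √0.172 = 0.415 per week, hence T = 2π/ω ≈ 15.1 weeks.

T ≈ 15.1 weeks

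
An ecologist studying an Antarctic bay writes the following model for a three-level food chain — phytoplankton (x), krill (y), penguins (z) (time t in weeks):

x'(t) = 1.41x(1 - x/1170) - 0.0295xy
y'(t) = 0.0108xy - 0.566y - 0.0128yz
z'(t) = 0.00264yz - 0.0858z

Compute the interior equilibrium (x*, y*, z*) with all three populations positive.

From dz/dt = 0: 0.00264y* = 0.0858, so y* = 32.5.
From dx/dt = 0: 1.41(1 - x*/1170) = 0.0295·32.5, giving x* = 1170·(1 - 0.68) = 374.
From dy/dt = 0: 0.0108·374 - 0.566 = 0.0128z*, so z* = 3.48/0.0128 = 272.

x* ≈ 374, y* ≈ 32.5, z* ≈ 272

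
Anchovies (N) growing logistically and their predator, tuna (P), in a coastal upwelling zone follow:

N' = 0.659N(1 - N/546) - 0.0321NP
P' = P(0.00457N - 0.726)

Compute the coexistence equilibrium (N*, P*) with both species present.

N* ≈ 159, P* ≈ 14.6

From dP/dt = 0 with P > 0: 0.00457N* = 0.726, so N* = 159.
Substitute into dN/dt = 0: 0.659(1 - 159/546) = 0.0321P*.
The bracket is 0.709, giving P* = 0.467/0.0321 = 14.6.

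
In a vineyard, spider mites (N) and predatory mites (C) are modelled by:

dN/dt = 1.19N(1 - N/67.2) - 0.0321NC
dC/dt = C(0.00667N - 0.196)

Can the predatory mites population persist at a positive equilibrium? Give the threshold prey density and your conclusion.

The predator equation gives dC/dt > 0 only when N > 0.196/0.00667 = 29.4.
Without the predator, N → K = 67.2. Since 67.2 > 29.4, the predator can invade and persist.

Threshold N = 29.4; K > 29.4, so yes, the predator persists.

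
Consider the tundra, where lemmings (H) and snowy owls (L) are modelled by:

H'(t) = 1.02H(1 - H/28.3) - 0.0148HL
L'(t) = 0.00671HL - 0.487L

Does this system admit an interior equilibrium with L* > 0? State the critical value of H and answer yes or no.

The predator equation gives dL/dt > 0 only when H > 0.487/0.00671 = 72.6.
Without the predator, H → K = 28.3. Since 28.3 < 72.6, the predator cannot invade.

Threshold H = 72.6; K < 72.6, so no, the predator goes extinct.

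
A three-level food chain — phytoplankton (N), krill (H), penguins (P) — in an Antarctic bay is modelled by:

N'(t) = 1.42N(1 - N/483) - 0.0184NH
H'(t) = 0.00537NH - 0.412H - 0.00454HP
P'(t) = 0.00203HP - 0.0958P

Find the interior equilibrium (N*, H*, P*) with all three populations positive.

N* ≈ 188, H* ≈ 47.2, P* ≈ 131

From dP/dt = 0: 0.00203H* = 0.0958, so H* = 47.2.
From dN/dt = 0: 1.42(1 - N*/483) = 0.0184·47.2, giving N* = 483·(1 - 0.612) = 188.
From dH/dt = 0: 0.00537·188 - 0.412 = 0.00454P*, so P* = 0.596/0.00454 = 131.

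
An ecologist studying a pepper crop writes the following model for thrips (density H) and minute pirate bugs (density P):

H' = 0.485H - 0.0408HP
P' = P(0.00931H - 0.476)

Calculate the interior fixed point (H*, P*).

Set dP/dt = 0 with P > 0: 0.00931H - 0.476 = 0, so H* = 0.476/0.00931 = 51.1.
Set dH/dt = 0 with H > 0: 0.485 - 0.0408P = 0, so P* = 0.485/0.0408 = 11.9.

H* ≈ 51.1, P* ≈ 11.9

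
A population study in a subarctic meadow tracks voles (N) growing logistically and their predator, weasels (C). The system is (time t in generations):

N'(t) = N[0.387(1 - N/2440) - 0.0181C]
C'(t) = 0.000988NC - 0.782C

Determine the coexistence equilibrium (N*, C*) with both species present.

N* ≈ 791, C* ≈ 14.4

From dC/dt = 0 with C > 0: 0.000988N* = 0.782, so N* = 791.
Substitute into dN/dt = 0: 0.387(1 - 791/2440) = 0.0181C*.
The bracket is 0.676, giving C* = 0.261/0.0181 = 14.4.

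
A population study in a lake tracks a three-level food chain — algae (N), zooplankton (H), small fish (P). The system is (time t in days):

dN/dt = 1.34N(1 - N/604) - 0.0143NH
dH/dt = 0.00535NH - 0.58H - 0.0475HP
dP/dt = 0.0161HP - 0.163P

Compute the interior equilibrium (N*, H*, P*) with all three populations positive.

N* ≈ 539, H* ≈ 10.1, P* ≈ 48.5

From dP/dt = 0: 0.0161H* = 0.163, so H* = 10.1.
From dN/dt = 0: 1.34(1 - N*/604) = 0.0143·10.1, giving N* = 604·(1 - 0.108) = 539.
From dH/dt = 0: 0.00535·539 - 0.58 = 0.0475P*, so P* = 2.3/0.0475 = 48.5.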